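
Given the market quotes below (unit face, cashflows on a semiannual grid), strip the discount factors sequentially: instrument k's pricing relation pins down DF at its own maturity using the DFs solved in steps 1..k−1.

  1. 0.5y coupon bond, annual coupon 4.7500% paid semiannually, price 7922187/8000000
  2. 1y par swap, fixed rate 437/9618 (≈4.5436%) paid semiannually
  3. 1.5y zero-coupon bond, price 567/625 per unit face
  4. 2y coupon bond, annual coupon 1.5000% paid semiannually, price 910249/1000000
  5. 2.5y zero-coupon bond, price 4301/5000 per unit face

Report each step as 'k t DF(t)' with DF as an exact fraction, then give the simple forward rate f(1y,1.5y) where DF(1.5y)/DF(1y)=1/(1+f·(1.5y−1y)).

1 1/2 9673/10000
2 1 9563/10000
3 3/2 567/625
4 2 1103/1250
5 5/2 4301/5000
f(1y,1.5y) = ((9563/10000)/(567/625) − 1)/(1/2) = 491/4536 ≈ 10.8245%

step 1 [0.5y] bond c/2=19/800: DF=(7922187/8000000 − 19/800·(0))/(1+19/800) = 9673/10000 ≈ 0.967300
step 2 [1y] swap r/2=437/19236: DF=(1 − 437/19236·(0.967300))/(1+437/19236) = 9563/10000 ≈ 0.956300
step 3 [1.5y] zero: DF = P = 567/625 ≈ 0.907200
step 4 [2y] bond c/2=3/400: DF=(910249/1000000 − 3/400·(0.967300+0.956300+0.907200))/(1+3/400) = 1103/1250 ≈ 0.882400
step 5 [2.5y] zero: DF = P = 4301/5000 ≈ 0.860200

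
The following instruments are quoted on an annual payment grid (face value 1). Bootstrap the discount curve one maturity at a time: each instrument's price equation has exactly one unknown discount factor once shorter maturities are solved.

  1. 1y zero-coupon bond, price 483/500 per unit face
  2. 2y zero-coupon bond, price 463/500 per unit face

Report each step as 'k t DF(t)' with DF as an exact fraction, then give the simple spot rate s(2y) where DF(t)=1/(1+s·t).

1 1 483/500
2 2 463/500
s(2y) = (1/(463/500) − 1)/(2) = 37/926 ≈ 3.9957%

step 1 [1y] zero: DF = P = 483/500 ≈ 0.966000
step 2 [2y] zero: DF = P = 463/500 ≈ 0.926000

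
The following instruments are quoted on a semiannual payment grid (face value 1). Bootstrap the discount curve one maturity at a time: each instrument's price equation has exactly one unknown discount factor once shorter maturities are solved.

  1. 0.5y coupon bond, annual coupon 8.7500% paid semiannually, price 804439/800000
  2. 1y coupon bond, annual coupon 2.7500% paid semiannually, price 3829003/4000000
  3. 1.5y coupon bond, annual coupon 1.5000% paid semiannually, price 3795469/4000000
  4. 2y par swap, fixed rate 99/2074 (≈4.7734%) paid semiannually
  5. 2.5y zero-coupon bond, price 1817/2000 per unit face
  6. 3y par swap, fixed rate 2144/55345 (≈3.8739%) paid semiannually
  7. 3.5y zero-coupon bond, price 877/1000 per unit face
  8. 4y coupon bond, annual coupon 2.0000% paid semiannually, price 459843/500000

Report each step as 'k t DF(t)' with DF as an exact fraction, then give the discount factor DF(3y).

step 1 [0.5y] bond c/2=7/160: DF=(804439/800000 − 7/160·(0))/(1+7/160) = 4817/5000 ≈ 0.963400
step 2 [1y] bond c/2=11/800: DF=(3829003/4000000 − 11/800·(0.963400))/(1+11/800) = 582/625 ≈ 0.931200
step 3 [1.5y] bond c/2=3/400: DF=(3795469/4000000 − 3/400·(0.963400+0.931200))/(1+3/400) = 9277/10000 ≈ 0.927700
step 4 [2y] swap r/2=99/4148: DF=(1 − 99/4148·(0.963400+0.931200+0.927700))/(1+99/4148) = 9109/10000 ≈ 0.910900
step 5 [2.5y] zero: DF = P = 1817/2000 ≈ 0.908500
step 6 [3y] swap r/2=1072/55345: DF=(1 − 1072/55345·(0.963400+0.931200+0.927700+0.910900+0.908500))/(1+1072/55345) = 558/625 ≈ 0.892800
step 7 [3.5y] zero: DF = P = 877/1000 ≈ 0.877000
step 8 [4y] bond c/2=1/100: DF=(459843/500000 − 1/100·(0.963400+0.931200+0.927700+0.910900+0.908500+0.892800+0.877000))/(1+1/100) = 8471/10000 ≈ 0.847100

1 1/2 4817/5000
2 1 582/625
3 3/2 9277/10000
4 2 9109/10000
5 5/2 1817/2000
6 3 558/625
7 7/2 877/1000
8 4 8471/10000
DF(3y) = 558/625 ≈ 0.892800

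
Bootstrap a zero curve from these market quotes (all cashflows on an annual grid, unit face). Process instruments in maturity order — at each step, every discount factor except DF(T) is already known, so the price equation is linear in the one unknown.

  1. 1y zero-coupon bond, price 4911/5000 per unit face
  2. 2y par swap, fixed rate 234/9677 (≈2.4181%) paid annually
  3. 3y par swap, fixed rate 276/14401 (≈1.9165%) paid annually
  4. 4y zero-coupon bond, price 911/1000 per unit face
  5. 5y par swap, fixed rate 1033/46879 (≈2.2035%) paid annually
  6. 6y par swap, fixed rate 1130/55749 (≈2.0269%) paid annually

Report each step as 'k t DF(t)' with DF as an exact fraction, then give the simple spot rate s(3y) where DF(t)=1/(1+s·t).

1 1 4911/5000
2 2 2383/2500
3 3 1181/1250
4 4 911/1000
5 5 8967/10000
6 6 887/1000
s(3y) = (1/(1181/1250) − 1)/(3) = 23/1181 ≈ 1.9475%

step 1 [1y] zero: DF = P = 4911/5000 ≈ 0.982200
step 2 [2y] swap r/1=234/9677: DF=(1 − 234/9677·(0.982200))/(1+234/9677) = 2383/2500 ≈ 0.953200
step 3 [3y] swap r/1=276/14401: DF=(1 − 276/14401·(0.982200+0.953200))/(1+276/14401) = 1181/1250 ≈ 0.944800
step 4 [4y] zero: DF = P = 911/1000 ≈ 0.911000
step 5 [5y] swap r/1=1033/46879: DF=(1 − 1033/46879·(0.982200+0.953200+0.944800+0.911000))/(1+1033/46879) = 8967/10000 ≈ 0.896700
step 6 [6y] swap r/1=1130/55749: DF=(1 − 1130/55749·(0.982200+0.953200+0.944800+0.911000+0.896700))/(1+1130/55749) = 887/1000 ≈ 0.887000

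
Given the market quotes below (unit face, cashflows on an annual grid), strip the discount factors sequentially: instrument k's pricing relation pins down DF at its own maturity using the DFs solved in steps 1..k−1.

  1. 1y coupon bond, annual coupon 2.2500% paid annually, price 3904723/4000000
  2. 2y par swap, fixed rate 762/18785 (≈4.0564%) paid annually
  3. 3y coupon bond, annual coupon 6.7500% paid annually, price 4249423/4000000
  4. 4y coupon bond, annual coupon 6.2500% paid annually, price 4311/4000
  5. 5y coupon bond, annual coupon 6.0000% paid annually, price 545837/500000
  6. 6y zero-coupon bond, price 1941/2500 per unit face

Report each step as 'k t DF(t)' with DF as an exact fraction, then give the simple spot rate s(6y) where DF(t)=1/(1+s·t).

step 1 [1y] bond c/1=9/400: DF=(3904723/4000000 − 9/400·(0))/(1+9/400) = 9547/10000 ≈ 0.954700
step 2 [2y] swap r/1=762/18785: DF=(1 − 762/18785·(0.954700))/(1+762/18785) = 4619/5000 ≈ 0.923800
step 3 [3y] bond c/1=27/400: DF=(4249423/4000000 − 27/400·(0.954700+0.923800))/(1+27/400) = 2191/2500 ≈ 0.876400
step 4 [4y] bond c/1=1/16: DF=(4311/4000 − 1/16·(0.954700+0.923800+0.876400))/(1+1/16) = 8523/10000 ≈ 0.852300
step 5 [5y] bond c/1=3/50: DF=(545837/500000 − 3/50·(0.954700+0.923800+0.876400+0.852300))/(1+3/50) = 8257/10000 ≈ 0.825700
step 6 [6y] zero: DF = P = 1941/2500 ≈ 0.776400

1 1 9547/10000
2 2 4619/5000
3 3 2191/2500
4 4 8523/10000
5 5 8257/10000
6 6 1941/2500
s(6y) = (1/(1941/2500) − 1)/(6) = 559/11646 ≈ 4.7999%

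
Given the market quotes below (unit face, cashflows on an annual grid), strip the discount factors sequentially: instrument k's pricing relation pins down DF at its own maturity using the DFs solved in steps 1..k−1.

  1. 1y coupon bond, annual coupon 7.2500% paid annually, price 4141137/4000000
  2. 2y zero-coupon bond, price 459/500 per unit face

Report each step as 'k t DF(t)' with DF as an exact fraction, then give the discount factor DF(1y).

1 1 9653/10000
2 2 459/500
DF(1y) = 9653/10000 ≈ 0.965300

step 1 [1y] bond c/1=29/400: DF=(4141137/4000000 − 29/400·(0))/(1+29/400) = 9653/10000 ≈ 0.965300
step 2 [2y] zero: DF = P = 459/500 ≈ 0.918000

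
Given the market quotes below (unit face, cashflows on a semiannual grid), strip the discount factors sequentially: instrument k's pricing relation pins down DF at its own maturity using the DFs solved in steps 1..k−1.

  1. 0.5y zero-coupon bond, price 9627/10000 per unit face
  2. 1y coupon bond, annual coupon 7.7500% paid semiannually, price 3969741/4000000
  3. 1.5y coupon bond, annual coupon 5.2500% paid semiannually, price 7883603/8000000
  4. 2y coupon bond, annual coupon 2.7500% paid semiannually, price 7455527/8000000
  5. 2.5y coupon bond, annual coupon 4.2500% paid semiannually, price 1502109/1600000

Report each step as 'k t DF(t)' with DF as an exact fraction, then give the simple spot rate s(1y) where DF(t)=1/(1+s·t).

1 1/2 9627/10000
2 1 1839/2000
3 3/2 9121/10000
4 2 4407/5000
5 5/2 2107/2500
s(1y) = (1/(1839/2000) − 1)/(1) = 161/1839 ≈ 8.7548%

step 1 [0.5y] zero: DF = P = 9627/10000 ≈ 0.962700
step 2 [1y] bond c/2=31/800: DF=(3969741/4000000 − 31/800·(0.962700))/(1+31/800) = 1839/2000 ≈ 0.919500
step 3 [1.5y] bond c/2=21/800: DF=(7883603/8000000 − 21/800·(0.962700+0.919500))/(1+21/800) = 9121/10000 ≈ 0.912100
step 4 [2y] bond c/2=11/800: DF=(7455527/8000000 − 11/800·(0.962700+0.919500+0.912100))/(1+11/800) = 4407/5000 ≈ 0.881400
step 5 [2.5y] bond c/2=17/800: DF=(1502109/1600000 − 17/800·(0.962700+0.919500+0.912100+0.881400))/(1+17/800) = 2107/2500 ≈ 0.842800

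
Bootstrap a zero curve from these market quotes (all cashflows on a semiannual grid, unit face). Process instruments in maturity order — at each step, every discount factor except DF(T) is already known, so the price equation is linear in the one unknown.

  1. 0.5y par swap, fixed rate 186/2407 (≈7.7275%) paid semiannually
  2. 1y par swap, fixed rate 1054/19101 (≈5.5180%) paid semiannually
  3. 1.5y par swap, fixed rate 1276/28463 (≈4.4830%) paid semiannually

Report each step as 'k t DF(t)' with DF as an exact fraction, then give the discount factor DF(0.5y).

step 1 [0.5y] swap r/2=93/2407: DF=(1 − 93/2407·(0))/(1+93/2407) = 2407/2500 ≈ 0.962800
step 2 [1y] swap r/2=527/19101: DF=(1 − 527/19101·(0.962800))/(1+527/19101) = 9473/10000 ≈ 0.947300
step 3 [1.5y] swap r/2=638/28463: DF=(1 − 638/28463·(0.962800+0.947300))/(1+638/28463) = 4681/5000 ≈ 0.936200

1 1/2 2407/2500
2 1 9473/10000
3 3/2 4681/5000
DF(0.5y) = 2407/2500 ≈ 0.962800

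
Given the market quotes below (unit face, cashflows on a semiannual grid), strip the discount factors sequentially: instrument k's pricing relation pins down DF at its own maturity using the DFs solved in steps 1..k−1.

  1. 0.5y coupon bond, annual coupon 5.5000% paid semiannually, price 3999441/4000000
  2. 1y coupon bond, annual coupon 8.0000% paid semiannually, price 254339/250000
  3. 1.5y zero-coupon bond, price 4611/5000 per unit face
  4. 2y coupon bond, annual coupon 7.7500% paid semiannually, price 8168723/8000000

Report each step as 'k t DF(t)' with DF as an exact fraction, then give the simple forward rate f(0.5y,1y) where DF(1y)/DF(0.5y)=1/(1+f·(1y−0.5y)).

step 1 [0.5y] bond c/2=11/400: DF=(3999441/4000000 − 11/400·(0))/(1+11/400) = 9731/10000 ≈ 0.973100
step 2 [1y] bond c/2=1/25: DF=(254339/250000 − 1/25·(0.973100))/(1+1/25) = 588/625 ≈ 0.940800
step 3 [1.5y] zero: DF = P = 4611/5000 ≈ 0.922200
step 4 [2y] bond c/2=31/800: DF=(8168723/8000000 − 31/800·(0.973100+0.940800+0.922200))/(1+31/800) = 2193/2500 ≈ 0.877200

1 1/2 9731/10000
2 1 588/625
3 3/2 4611/5000
4 2 2193/2500
f(0.5y,1y) = ((9731/10000)/(588/625) − 1)/(1/2) = 323/4704 ≈ 6.8665%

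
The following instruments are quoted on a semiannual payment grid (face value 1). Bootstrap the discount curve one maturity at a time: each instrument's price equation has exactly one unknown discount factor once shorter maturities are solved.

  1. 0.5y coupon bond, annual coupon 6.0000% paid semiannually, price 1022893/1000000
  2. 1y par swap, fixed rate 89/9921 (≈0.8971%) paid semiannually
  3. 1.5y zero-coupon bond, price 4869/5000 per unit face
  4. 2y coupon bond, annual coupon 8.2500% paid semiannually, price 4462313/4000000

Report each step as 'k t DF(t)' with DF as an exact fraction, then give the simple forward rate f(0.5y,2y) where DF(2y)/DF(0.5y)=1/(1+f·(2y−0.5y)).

1 1/2 9931/10000
2 1 9911/10000
3 3/2 4869/5000
4 2 4771/5000
f(0.5y,2y) = ((9931/10000)/(4771/5000) − 1)/(3/2) = 389/14313 ≈ 2.7178%

step 1 [0.5y] bond c/2=3/100: DF=(1022893/1000000 − 3/100·(0))/(1+3/100) = 9931/10000 ≈ 0.993100
step 2 [1y] swap r/2=89/19842: DF=(1 − 89/19842·(0.993100))/(1+89/19842) = 9911/10000 ≈ 0.991100
step 3 [1.5y] zero: DF = P = 4869/5000 ≈ 0.973800
step 4 [2y] bond c/2=33/800: DF=(4462313/4000000 − 33/800·(0.993100+0.991100+0.973800))/(1+33/800) = 4771/5000 ≈ 0.954200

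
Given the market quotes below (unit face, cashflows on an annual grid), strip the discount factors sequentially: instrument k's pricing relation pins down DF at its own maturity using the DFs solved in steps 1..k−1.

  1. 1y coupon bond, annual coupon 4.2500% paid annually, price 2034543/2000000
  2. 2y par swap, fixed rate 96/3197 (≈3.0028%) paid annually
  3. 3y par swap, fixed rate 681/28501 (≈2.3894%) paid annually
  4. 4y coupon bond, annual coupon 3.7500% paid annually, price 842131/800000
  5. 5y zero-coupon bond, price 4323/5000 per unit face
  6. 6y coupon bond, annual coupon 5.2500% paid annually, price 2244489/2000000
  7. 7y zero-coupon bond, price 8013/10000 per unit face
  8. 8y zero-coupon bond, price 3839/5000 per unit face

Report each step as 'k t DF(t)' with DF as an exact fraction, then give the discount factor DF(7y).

1 1 4879/5000
2 2 589/625
3 3 9319/10000
4 4 2279/2500
5 5 4323/5000
6 6 1671/2000
7 7 8013/10000
8 8 3839/5000
DF(7y) = 8013/10000 ≈ 0.801300

step 1 [1y] bond c/1=17/400: DF=(2034543/2000000 − 17/400·(0))/(1+17/400) = 4879/5000 ≈ 0.975800
step 2 [2y] swap r/1=96/3197: DF=(1 − 96/3197·(0.975800))/(1+96/3197) = 589/625 ≈ 0.942400
step 3 [3y] swap r/1=681/28501: DF=(1 − 681/28501·(0.975800+0.942400))/(1+681/28501) = 9319/10000 ≈ 0.931900
step 4 [4y] bond c/1=3/80: DF=(842131/800000 − 3/80·(0.975800+0.942400+0.931900))/(1+3/80) = 2279/2500 ≈ 0.911600
step 5 [5y] zero: DF = P = 4323/5000 ≈ 0.864600
step 6 [6y] bond c/1=21/400: DF=(2244489/2000000 − 21/400·(0.975800+0.942400+0.931900+0.911600+0.864600))/(1+21/400) = 1671/2000 ≈ 0.835500
step 7 [7y] zero: DF = P = 8013/10000 ≈ 0.801300
step 8 [8y] zero: DF = P = 3839/5000 ≈ 0.767800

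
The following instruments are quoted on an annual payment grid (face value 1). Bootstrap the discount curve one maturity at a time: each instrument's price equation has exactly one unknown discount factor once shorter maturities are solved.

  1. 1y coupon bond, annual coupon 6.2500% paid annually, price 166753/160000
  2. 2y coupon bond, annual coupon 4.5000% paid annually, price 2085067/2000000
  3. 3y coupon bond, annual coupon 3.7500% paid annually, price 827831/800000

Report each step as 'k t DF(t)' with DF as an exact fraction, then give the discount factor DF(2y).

step 1 [1y] bond c/1=1/16: DF=(166753/160000 − 1/16·(0))/(1+1/16) = 9809/10000 ≈ 0.980900
step 2 [2y] bond c/1=9/200: DF=(2085067/2000000 − 9/200·(0.980900))/(1+9/200) = 4777/5000 ≈ 0.955400
step 3 [3y] bond c/1=3/80: DF=(827831/800000 − 3/80·(0.980900+0.955400))/(1+3/80) = 4637/5000 ≈ 0.927400

1 1 9809/10000
2 2 4777/5000
3 3 4637/5000
DF(2y) = 4777/5000 ≈ 0.955400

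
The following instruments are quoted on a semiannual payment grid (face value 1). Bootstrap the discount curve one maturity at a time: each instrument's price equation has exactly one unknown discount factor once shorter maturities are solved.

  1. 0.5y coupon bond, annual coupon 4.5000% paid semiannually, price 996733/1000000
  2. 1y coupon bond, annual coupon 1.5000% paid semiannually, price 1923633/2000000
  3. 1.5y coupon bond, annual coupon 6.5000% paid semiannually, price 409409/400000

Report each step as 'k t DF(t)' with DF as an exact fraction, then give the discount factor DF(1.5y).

1 1/2 2437/2500
2 1 4737/5000
3 3/2 2327/2500
DF(1.5y) = 2327/2500 ≈ 0.930800

step 1 [0.5y] bond c/2=9/400: DF=(996733/1000000 − 9/400·(0))/(1+9/400) = 2437/2500 ≈ 0.974800
step 2 [1y] bond c/2=3/400: DF=(1923633/2000000 − 3/400·(0.974800))/(1+3/400) = 4737/5000 ≈ 0.947400
step 3 [1.5y] bond c/2=13/400: DF=(409409/400000 − 13/400·(0.974800+0.947400))/(1+13/400) = 2327/2500 ≈ 0.930800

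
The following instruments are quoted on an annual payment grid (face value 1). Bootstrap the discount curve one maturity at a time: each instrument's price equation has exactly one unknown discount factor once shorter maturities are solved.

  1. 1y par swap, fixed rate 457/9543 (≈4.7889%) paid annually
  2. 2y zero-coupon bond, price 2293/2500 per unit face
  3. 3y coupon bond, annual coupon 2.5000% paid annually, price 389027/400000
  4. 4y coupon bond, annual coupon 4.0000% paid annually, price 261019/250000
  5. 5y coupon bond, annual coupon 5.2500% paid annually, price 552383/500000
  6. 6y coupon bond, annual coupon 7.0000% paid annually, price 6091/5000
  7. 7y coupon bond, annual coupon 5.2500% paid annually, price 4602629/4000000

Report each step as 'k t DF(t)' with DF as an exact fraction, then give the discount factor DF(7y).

step 1 [1y] swap r/1=457/9543: DF=(1 − 457/9543·(0))/(1+457/9543) = 9543/10000 ≈ 0.954300
step 2 [2y] zero: DF = P = 2293/2500 ≈ 0.917200
step 3 [3y] bond c/1=1/40: DF=(389027/400000 − 1/40·(0.954300+0.917200))/(1+1/40) = 1129/1250 ≈ 0.903200
step 4 [4y] bond c/1=1/25: DF=(261019/250000 − 1/25·(0.954300+0.917200+0.903200))/(1+1/25) = 2243/2500 ≈ 0.897200
step 5 [5y] bond c/1=21/400: DF=(552383/500000 − 21/400·(0.954300+0.917200+0.903200+0.897200))/(1+21/400) = 1733/2000 ≈ 0.866500
step 6 [6y] bond c/1=7/100: DF=(6091/5000 − 7/100·(0.954300+0.917200+0.903200+0.897200+0.866500))/(1+7/100) = 526/625 ≈ 0.841600
step 7 [7y] bond c/1=21/400: DF=(4602629/4000000 − 21/400·(0.954300+0.917200+0.903200+0.897200+0.866500+0.841600))/(1+21/400) = 8249/10000 ≈ 0.824900

1 1 9543/10000
2 2 2293/2500
3 3 1129/1250
4 4 2243/2500
5 5 1733/2000
6 6 526/625
7 7 8249/10000
DF(7y) = 8249/10000 ≈ 0.824900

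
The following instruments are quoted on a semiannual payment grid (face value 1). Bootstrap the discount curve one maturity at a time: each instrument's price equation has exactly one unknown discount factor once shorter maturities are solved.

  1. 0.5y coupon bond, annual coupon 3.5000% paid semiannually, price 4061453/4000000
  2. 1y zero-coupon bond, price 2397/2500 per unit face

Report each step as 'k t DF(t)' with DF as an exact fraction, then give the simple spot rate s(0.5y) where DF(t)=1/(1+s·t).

1 1/2 9979/10000
2 1 2397/2500
s(0.5y) = (1/(9979/10000) − 1)/(1/2) = 42/9979 ≈ 0.4209%

step 1 [0.5y] bond c/2=7/400: DF=(4061453/4000000 − 7/400·(0))/(1+7/400) = 9979/10000 ≈ 0.997900
step 2 [1y] zero: DF = P = 2397/2500 ≈ 0.958800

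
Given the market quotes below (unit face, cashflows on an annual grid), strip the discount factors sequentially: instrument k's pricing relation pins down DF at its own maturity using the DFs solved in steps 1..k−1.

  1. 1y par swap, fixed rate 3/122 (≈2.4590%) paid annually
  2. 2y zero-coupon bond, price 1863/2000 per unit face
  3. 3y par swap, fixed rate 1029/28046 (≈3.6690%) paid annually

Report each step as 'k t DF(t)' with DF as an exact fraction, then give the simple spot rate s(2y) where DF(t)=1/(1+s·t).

1 1 122/125
2 2 1863/2000
3 3 8971/10000
s(2y) = (1/(1863/2000) − 1)/(2) = 137/3726 ≈ 3.6769%

step 1 [1y] swap r/1=3/122: DF=(1 − 3/122·(0))/(1+3/122) = 122/125 ≈ 0.976000
step 2 [2y] zero: DF = P = 1863/2000 ≈ 0.931500
step 3 [3y] swap r/1=1029/28046: DF=(1 − 1029/28046·(0.976000+0.931500))/(1+1029/28046) = 8971/10000 ≈ 0.897100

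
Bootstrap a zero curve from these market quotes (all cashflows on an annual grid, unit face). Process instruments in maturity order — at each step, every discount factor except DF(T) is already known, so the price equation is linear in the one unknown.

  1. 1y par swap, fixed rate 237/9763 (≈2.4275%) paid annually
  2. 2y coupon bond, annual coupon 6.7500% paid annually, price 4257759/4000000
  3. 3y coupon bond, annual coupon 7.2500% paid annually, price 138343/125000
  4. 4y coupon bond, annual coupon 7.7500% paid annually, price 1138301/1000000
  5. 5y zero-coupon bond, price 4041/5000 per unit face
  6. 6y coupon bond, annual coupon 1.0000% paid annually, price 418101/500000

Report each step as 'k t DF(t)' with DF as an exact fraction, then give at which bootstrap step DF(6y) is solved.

step 1 [1y] swap r/1=237/9763: DF=(1 − 237/9763·(0))/(1+237/9763) = 9763/10000 ≈ 0.976300
step 2 [2y] bond c/1=27/400: DF=(4257759/4000000 − 27/400·(0.976300))/(1+27/400) = 4677/5000 ≈ 0.935400
step 3 [3y] bond c/1=29/400: DF=(138343/125000 − 29/400·(0.976300+0.935400))/(1+29/400) = 9027/10000 ≈ 0.902700
step 4 [4y] bond c/1=31/400: DF=(1138301/1000000 − 31/400·(0.976300+0.935400+0.902700))/(1+31/400) = 427/500 ≈ 0.854000
step 5 [5y] zero: DF = P = 4041/5000 ≈ 0.808200
step 6 [6y] bond c/1=1/100: DF=(418101/500000 − 1/100·(0.976300+0.935400+0.902700+0.854000+0.808200))/(1+1/100) = 1959/2500 ≈ 0.783600

1 1 9763/10000
2 2 4677/5000
3 3 9027/10000
4 4 427/500
5 5 4041/5000
6 6 1959/2500
DF(6y) is solved at step 6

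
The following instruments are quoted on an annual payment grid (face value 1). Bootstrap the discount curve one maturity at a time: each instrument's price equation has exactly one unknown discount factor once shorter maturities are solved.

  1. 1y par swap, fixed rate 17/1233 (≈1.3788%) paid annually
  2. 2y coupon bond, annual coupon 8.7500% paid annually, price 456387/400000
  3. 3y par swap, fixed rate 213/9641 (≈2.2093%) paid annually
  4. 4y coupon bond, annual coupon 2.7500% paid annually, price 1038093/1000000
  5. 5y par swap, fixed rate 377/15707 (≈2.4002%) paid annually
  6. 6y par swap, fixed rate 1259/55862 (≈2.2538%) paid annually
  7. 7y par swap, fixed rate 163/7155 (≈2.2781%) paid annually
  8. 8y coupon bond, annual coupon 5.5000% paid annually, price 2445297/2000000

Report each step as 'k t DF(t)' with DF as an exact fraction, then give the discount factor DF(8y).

step 1 [1y] swap r/1=17/1233: DF=(1 − 17/1233·(0))/(1+17/1233) = 1233/1250 ≈ 0.986400
step 2 [2y] bond c/1=7/80: DF=(456387/400000 − 7/80·(0.986400))/(1+7/80) = 4849/5000 ≈ 0.969800
step 3 [3y] swap r/1=213/9641: DF=(1 − 213/9641·(0.986400+0.969800))/(1+213/9641) = 9361/10000 ≈ 0.936100
step 4 [4y] bond c/1=11/400: DF=(1038093/1000000 − 11/400·(0.986400+0.969800+0.936100))/(1+11/400) = 9329/10000 ≈ 0.932900
step 5 [5y] swap r/1=377/15707: DF=(1 − 377/15707·(0.986400+0.969800+0.936100+0.932900))/(1+377/15707) = 8869/10000 ≈ 0.886900
step 6 [6y] swap r/1=1259/55862: DF=(1 − 1259/55862·(0.986400+0.969800+0.936100+0.932900+0.886900))/(1+1259/55862) = 8741/10000 ≈ 0.874100
step 7 [7y] swap r/1=163/7155: DF=(1 − 163/7155·(0.986400+0.969800+0.936100+0.932900+0.886900+0.874100))/(1+163/7155) = 8533/10000 ≈ 0.853300
step 8 [8y] bond c/1=11/200: DF=(2445297/2000000 − 11/200·(0.986400+0.969800+0.936100+0.932900+0.886900+0.874100+0.853300))/(1+11/200) = 1029/1250 ≈ 0.823200

1 1 1233/1250
2 2 4849/5000
3 3 9361/10000
4 4 9329/10000
5 5 8869/10000
6 6 8741/10000
7 7 8533/10000
8 8 1029/1250
DF(8y) = 1029/1250 ≈ 0.823200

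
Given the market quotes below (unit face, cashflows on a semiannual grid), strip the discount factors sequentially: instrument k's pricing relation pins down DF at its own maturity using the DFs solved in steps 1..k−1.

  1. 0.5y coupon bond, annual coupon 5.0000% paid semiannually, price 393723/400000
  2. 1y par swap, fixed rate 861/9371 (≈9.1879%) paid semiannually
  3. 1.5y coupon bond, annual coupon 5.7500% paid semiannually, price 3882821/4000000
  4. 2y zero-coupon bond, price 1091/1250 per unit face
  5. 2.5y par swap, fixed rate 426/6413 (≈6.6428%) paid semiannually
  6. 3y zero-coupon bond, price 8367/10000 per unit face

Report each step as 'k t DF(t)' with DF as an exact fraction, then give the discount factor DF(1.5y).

step 1 [0.5y] bond c/2=1/40: DF=(393723/400000 − 1/40·(0))/(1+1/40) = 9603/10000 ≈ 0.960300
step 2 [1y] swap r/2=861/18742: DF=(1 − 861/18742·(0.960300))/(1+861/18742) = 9139/10000 ≈ 0.913900
step 3 [1.5y] bond c/2=23/800: DF=(3882821/4000000 − 23/800·(0.960300+0.913900))/(1+23/800) = 557/625 ≈ 0.891200
step 4 [2y] zero: DF = P = 1091/1250 ≈ 0.872800
step 5 [2.5y] swap r/2=213/6413: DF=(1 − 213/6413·(0.960300+0.913900+0.891200+0.872800))/(1+213/6413) = 8509/10000 ≈ 0.850900
step 6 [3y] zero: DF = P = 8367/10000 ≈ 0.836700

1 1/2 9603/10000
2 1 9139/10000
3 3/2 557/625
4 2 1091/1250
5 5/2 8509/10000
6 3 8367/10000
DF(1.5y) = 557/625 ≈ 0.891200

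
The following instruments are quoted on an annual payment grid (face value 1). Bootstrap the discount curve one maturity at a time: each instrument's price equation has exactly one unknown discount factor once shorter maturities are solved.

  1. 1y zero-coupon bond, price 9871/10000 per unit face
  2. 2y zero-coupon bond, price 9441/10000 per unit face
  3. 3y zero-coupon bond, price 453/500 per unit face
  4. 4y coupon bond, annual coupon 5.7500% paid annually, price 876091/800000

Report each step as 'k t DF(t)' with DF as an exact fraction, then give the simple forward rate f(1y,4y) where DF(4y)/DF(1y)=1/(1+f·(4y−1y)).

1 1 9871/10000
2 2 9441/10000
3 3 453/500
4 4 8813/10000
f(1y,4y) = ((9871/10000)/(8813/10000) − 1)/(3) = 1058/26439 ≈ 4.0017%

step 1 [1y] zero: DF = P = 9871/10000 ≈ 0.987100
step 2 [2y] zero: DF = P = 9441/10000 ≈ 0.944100
step 3 [3y] zero: DF = P = 453/500 ≈ 0.906000
step 4 [4y] bond c/1=23/400: DF=(876091/800000 − 23/400·(0.987100+0.944100+0.906000))/(1+23/400) = 8813/10000 ≈ 0.881300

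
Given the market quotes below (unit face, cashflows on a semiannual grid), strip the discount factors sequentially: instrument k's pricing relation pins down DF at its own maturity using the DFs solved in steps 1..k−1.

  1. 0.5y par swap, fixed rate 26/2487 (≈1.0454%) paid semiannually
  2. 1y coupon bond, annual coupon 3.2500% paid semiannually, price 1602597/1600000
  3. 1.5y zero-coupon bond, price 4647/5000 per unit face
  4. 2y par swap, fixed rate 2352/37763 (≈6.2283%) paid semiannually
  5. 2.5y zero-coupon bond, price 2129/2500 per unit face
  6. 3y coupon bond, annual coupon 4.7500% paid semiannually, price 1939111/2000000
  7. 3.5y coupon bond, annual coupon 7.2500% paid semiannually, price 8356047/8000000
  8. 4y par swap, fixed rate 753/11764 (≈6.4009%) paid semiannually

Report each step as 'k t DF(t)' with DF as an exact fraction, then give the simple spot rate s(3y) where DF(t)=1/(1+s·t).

step 1 [0.5y] swap r/2=13/2487: DF=(1 − 13/2487·(0))/(1+13/2487) = 2487/2500 ≈ 0.994800
step 2 [1y] bond c/2=13/800: DF=(1602597/1600000 − 13/800·(0.994800))/(1+13/800) = 9697/10000 ≈ 0.969700
step 3 [1.5y] zero: DF = P = 4647/5000 ≈ 0.929400
step 4 [2y] swap r/2=1176/37763: DF=(1 − 1176/37763·(0.994800+0.969700+0.929400))/(1+1176/37763) = 1103/1250 ≈ 0.882400
step 5 [2.5y] zero: DF = P = 2129/2500 ≈ 0.851600
step 6 [3y] bond c/2=19/800: DF=(1939111/2000000 − 19/800·(0.994800+0.969700+0.929400+0.882400+0.851600))/(1+19/800) = 8397/10000 ≈ 0.839700
step 7 [3.5y] bond c/2=29/800: DF=(8356047/8000000 − 29/800·(0.994800+0.969700+0.929400+0.882400+0.851600+0.839700))/(1+29/800) = 8167/10000 ≈ 0.816700
step 8 [4y] swap r/2=753/23528: DF=(1 − 753/23528·(0.994800+0.969700+0.929400+0.882400+0.851600+0.839700+0.816700))/(1+753/23528) = 7741/10000 ≈ 0.774100

1 1/2 2487/2500
2 1 9697/10000
3 3/2 4647/5000
4 2 1103/1250
5 5/2 2129/2500
6 3 8397/10000
7 7/2 8167/10000
8 4 7741/10000
s(3y) = (1/(8397/10000) − 1)/(3) = 1603/25191 ≈ 6.3634%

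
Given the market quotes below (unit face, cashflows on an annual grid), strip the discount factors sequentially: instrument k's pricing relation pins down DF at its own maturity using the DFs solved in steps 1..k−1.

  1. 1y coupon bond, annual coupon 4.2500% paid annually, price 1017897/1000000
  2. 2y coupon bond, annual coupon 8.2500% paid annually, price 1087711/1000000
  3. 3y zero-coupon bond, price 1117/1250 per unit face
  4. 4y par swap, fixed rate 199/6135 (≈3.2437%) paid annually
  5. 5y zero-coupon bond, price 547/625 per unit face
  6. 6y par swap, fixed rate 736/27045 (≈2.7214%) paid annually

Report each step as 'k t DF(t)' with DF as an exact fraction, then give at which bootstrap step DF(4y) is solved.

step 1 [1y] bond c/1=17/400: DF=(1017897/1000000 − 17/400·(0))/(1+17/400) = 2441/2500 ≈ 0.976400
step 2 [2y] bond c/1=33/400: DF=(1087711/1000000 − 33/400·(0.976400))/(1+33/400) = 1163/1250 ≈ 0.930400
step 3 [3y] zero: DF = P = 1117/1250 ≈ 0.893600
step 4 [4y] swap r/1=199/6135: DF=(1 − 199/6135·(0.976400+0.930400+0.893600))/(1+199/6135) = 4403/5000 ≈ 0.880600
step 5 [5y] zero: DF = P = 547/625 ≈ 0.875200
step 6 [6y] swap r/1=736/27045: DF=(1 − 736/27045·(0.976400+0.930400+0.893600+0.880600+0.875200))/(1+736/27045) = 533/625 ≈ 0.852800

1 1 2441/2500
2 2 1163/1250
3 3 1117/1250
4 4 4403/5000
5 5 547/625
6 6 533/625
DF(4y) is solved at step 4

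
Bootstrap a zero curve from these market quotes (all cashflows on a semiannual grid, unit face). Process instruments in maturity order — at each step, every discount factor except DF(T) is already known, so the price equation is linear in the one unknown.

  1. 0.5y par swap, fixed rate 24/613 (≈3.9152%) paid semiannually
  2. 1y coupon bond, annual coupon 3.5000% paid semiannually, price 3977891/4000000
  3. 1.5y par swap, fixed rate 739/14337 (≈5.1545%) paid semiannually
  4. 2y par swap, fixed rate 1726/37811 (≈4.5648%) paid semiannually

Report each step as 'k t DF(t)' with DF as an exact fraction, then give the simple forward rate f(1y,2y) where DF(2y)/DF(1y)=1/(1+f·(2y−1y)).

1 1/2 613/625
2 1 1921/2000
3 3/2 9261/10000
4 2 9137/10000
f(1y,2y) = ((1921/2000)/(9137/10000) − 1)/(1) = 468/9137 ≈ 5.1220%

step 1 [0.5y] swap r/2=12/613: DF=(1 − 12/613·(0))/(1+12/613) = 613/625 ≈ 0.980800
step 2 [1y] bond c/2=7/400: DF=(3977891/4000000 − 7/400·(0.980800))/(1+7/400) = 1921/2000 ≈ 0.960500
step 3 [1.5y] swap r/2=739/28674: DF=(1 − 739/28674·(0.980800+0.960500))/(1+739/28674) = 9261/10000 ≈ 0.926100
step 4 [2y] swap r/2=863/37811: DF=(1 − 863/37811·(0.980800+0.960500+0.926100))/(1+863/37811) = 9137/10000 ≈ 0.913700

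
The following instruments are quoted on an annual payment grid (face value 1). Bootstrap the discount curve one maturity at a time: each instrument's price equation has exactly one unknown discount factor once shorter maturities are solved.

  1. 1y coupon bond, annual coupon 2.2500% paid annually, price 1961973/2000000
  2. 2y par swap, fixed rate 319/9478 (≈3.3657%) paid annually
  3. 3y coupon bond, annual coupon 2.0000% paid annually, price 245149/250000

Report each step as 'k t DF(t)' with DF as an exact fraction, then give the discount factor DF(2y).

1 1 4797/5000
2 2 4681/5000
3 3 4621/5000
DF(2y) = 4681/5000 ≈ 0.936200

step 1 [1y] bond c/1=9/400: DF=(1961973/2000000 − 9/400·(0))/(1+9/400) = 4797/5000 ≈ 0.959400
step 2 [2y] swap r/1=319/9478: DF=(1 − 319/9478·(0.959400))/(1+319/9478) = 4681/5000 ≈ 0.936200
step 3 [3y] bond c/1=1/50: DF=(245149/250000 − 1/50·(0.959400+0.936200))/(1+1/50) = 4621/5000 ≈ 0.924200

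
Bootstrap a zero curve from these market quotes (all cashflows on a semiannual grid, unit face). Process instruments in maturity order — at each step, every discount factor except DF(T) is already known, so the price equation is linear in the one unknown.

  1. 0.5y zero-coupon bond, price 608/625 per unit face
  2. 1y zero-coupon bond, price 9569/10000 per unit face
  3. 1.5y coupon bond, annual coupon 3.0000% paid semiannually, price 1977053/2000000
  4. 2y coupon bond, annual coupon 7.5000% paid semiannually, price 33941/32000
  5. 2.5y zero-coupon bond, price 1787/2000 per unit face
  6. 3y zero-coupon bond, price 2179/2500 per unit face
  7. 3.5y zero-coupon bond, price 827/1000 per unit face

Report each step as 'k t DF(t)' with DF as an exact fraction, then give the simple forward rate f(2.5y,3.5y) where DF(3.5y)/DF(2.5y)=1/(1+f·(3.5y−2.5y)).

step 1 [0.5y] zero: DF = P = 608/625 ≈ 0.972800
step 2 [1y] zero: DF = P = 9569/10000 ≈ 0.956900
step 3 [1.5y] bond c/2=3/200: DF=(1977053/2000000 − 3/200·(0.972800+0.956900))/(1+3/200) = 4727/5000 ≈ 0.945400
step 4 [2y] bond c/2=3/80: DF=(33941/32000 − 3/80·(0.972800+0.956900+0.945400))/(1+3/80) = 574/625 ≈ 0.918400
step 5 [2.5y] zero: DF = P = 1787/2000 ≈ 0.893500
step 6 [3y] zero: DF = P = 2179/2500 ≈ 0.871600
step 7 [3.5y] zero: DF = P = 827/1000 ≈ 0.827000

1 1/2 608/625
2 1 9569/10000
3 3/2 4727/5000
4 2 574/625
5 5/2 1787/2000
6 3 2179/2500
7 7/2 827/1000
f(2.5y,3.5y) = ((1787/2000)/(827/1000) − 1)/(1) = 133/1654 ≈ 8.0411%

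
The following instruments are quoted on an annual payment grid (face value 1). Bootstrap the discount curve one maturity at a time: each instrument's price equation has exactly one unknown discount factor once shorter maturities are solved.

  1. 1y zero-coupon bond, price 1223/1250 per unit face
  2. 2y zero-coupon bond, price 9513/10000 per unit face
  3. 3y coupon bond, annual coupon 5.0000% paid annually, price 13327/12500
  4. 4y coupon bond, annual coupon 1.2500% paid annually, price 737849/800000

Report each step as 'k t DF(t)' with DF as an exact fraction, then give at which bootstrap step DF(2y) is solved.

step 1 [1y] zero: DF = P = 1223/1250 ≈ 0.978400
step 2 [2y] zero: DF = P = 9513/10000 ≈ 0.951300
step 3 [3y] bond c/1=1/20: DF=(13327/12500 − 1/20·(0.978400+0.951300))/(1+1/20) = 1847/2000 ≈ 0.923500
step 4 [4y] bond c/1=1/80: DF=(737849/800000 − 1/80·(0.978400+0.951300+0.923500))/(1+1/80) = 8757/10000 ≈ 0.875700

1 1 1223/1250
2 2 9513/10000
3 3 1847/2000
4 4 8757/10000
DF(2y) is solved at step 2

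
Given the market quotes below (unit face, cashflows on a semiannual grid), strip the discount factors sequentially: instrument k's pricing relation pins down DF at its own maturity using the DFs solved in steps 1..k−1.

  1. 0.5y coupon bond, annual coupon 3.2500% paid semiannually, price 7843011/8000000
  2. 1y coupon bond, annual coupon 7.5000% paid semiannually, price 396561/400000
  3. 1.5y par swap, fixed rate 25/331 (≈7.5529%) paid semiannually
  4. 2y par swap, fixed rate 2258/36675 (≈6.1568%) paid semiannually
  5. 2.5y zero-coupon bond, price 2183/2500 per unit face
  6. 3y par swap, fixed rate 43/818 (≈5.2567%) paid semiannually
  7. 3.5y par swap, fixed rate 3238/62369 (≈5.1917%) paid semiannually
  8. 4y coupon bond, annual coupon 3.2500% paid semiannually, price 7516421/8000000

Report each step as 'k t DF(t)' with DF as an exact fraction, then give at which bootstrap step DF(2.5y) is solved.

step 1 [0.5y] bond c/2=13/800: DF=(7843011/8000000 − 13/800·(0))/(1+13/800) = 9647/10000 ≈ 0.964700
step 2 [1y] bond c/2=3/80: DF=(396561/400000 − 3/80·(0.964700))/(1+3/80) = 9207/10000 ≈ 0.920700
step 3 [1.5y] swap r/2=25/662: DF=(1 − 25/662·(0.964700+0.920700))/(1+25/662) = 179/200 ≈ 0.895000
step 4 [2y] swap r/2=1129/36675: DF=(1 − 1129/36675·(0.964700+0.920700+0.895000))/(1+1129/36675) = 8871/10000 ≈ 0.887100
step 5 [2.5y] zero: DF = P = 2183/2500 ≈ 0.873200
step 6 [3y] swap r/2=43/1636: DF=(1 − 43/1636·(0.964700+0.920700+0.895000+0.887100+0.873200))/(1+43/1636) = 8581/10000 ≈ 0.858100
step 7 [3.5y] swap r/2=1619/62369: DF=(1 − 1619/62369·(0.964700+0.920700+0.895000+0.887100+0.873200+0.858100))/(1+1619/62369) = 8381/10000 ≈ 0.838100
step 8 [4y] bond c/2=13/800: DF=(7516421/8000000 − 13/800·(0.964700+0.920700+0.895000+0.887100+0.873200+0.858100+0.838100))/(1+13/800) = 1031/1250 ≈ 0.824800

1 1/2 9647/10000
2 1 9207/10000
3 3/2 179/200
4 2 8871/10000
5 5/2 2183/2500
6 3 8581/10000
7 7/2 8381/10000
8 4 1031/1250
DF(2.5y) is solved at step 5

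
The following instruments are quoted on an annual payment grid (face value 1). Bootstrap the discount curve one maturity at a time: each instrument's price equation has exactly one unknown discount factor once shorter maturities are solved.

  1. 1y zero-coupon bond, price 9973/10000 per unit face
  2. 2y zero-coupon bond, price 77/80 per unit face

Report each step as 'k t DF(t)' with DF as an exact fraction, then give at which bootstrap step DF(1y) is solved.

step 1 [1y] zero: DF = P = 9973/10000 ≈ 0.997300
step 2 [2y] zero: DF = P = 77/80 ≈ 0.962500

1 1 9973/10000
2 2 77/80
DF(1y) is solved at step 1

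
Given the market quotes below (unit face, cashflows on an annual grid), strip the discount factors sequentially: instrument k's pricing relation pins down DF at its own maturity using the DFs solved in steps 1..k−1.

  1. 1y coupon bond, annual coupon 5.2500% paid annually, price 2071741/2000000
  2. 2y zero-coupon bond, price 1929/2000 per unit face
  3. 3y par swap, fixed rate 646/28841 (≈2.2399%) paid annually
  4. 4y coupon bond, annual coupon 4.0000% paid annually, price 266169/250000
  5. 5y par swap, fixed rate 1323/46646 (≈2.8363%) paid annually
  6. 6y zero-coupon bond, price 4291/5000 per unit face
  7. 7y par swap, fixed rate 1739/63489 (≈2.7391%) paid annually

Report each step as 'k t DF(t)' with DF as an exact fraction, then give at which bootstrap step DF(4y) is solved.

step 1 [1y] bond c/1=21/400: DF=(2071741/2000000 − 21/400·(0))/(1+21/400) = 4921/5000 ≈ 0.984200
step 2 [2y] zero: DF = P = 1929/2000 ≈ 0.964500
step 3 [3y] swap r/1=646/28841: DF=(1 − 646/28841·(0.984200+0.964500))/(1+646/28841) = 4677/5000 ≈ 0.935400
step 4 [4y] bond c/1=1/25: DF=(266169/250000 − 1/25·(0.984200+0.964500+0.935400))/(1+1/25) = 1141/1250 ≈ 0.912800
step 5 [5y] swap r/1=1323/46646: DF=(1 − 1323/46646·(0.984200+0.964500+0.935400+0.912800))/(1+1323/46646) = 8677/10000 ≈ 0.867700
step 6 [6y] zero: DF = P = 4291/5000 ≈ 0.858200
step 7 [7y] swap r/1=1739/63489: DF=(1 − 1739/63489·(0.984200+0.964500+0.935400+0.912800+0.867700+0.858200))/(1+1739/63489) = 8261/10000 ≈ 0.826100

1 1 4921/5000
2 2 1929/2000
3 3 4677/5000
4 4 1141/1250
5 5 8677/10000
6 6 4291/5000
7 7 8261/10000
DF(4y) is solved at step 4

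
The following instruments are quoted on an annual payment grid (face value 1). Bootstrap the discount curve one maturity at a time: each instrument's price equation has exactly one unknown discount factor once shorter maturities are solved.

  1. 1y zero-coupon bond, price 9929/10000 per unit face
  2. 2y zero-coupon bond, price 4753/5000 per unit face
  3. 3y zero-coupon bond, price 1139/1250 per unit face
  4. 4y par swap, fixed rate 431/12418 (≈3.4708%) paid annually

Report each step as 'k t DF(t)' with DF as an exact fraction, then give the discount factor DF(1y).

step 1 [1y] zero: DF = P = 9929/10000 ≈ 0.992900
step 2 [2y] zero: DF = P = 4753/5000 ≈ 0.950600
step 3 [3y] zero: DF = P = 1139/1250 ≈ 0.911200
step 4 [4y] swap r/1=431/12418: DF=(1 − 431/12418·(0.992900+0.950600+0.911200))/(1+431/12418) = 8707/10000 ≈ 0.870700

1 1 9929/10000
2 2 4753/5000
3 3 1139/1250
4 4 8707/10000
DF(1y) = 9929/10000 ≈ 0.992900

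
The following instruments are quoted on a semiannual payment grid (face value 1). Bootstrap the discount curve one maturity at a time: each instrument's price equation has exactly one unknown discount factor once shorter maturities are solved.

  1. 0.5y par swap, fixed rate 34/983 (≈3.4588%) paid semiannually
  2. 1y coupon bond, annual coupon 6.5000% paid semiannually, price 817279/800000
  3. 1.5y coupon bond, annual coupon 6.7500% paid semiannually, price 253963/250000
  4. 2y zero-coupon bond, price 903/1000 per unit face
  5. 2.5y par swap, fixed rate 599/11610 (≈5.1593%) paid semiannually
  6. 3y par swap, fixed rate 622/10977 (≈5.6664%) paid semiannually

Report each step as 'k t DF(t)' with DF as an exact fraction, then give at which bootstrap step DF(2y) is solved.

1 1/2 983/1000
2 1 1917/2000
3 3/2 9193/10000
4 2 903/1000
5 5/2 4401/5000
6 3 1689/2000
DF(2y) is solved at step 4

step 1 [0.5y] swap r/2=17/983: DF=(1 − 17/983·(0))/(1+17/983) = 983/1000 ≈ 0.983000
step 2 [1y] bond c/2=13/400: DF=(817279/800000 − 13/400·(0.983000))/(1+13/400) = 1917/2000 ≈ 0.958500
step 3 [1.5y] bond c/2=27/800: DF=(253963/250000 − 27/800·(0.983000+0.958500))/(1+27/800) = 9193/10000 ≈ 0.919300
step 4 [2y] zero: DF = P = 903/1000 ≈ 0.903000
step 5 [2.5y] swap r/2=599/23220: DF=(1 − 599/23220·(0.983000+0.958500+0.919300+0.903000))/(1+599/23220) = 4401/5000 ≈ 0.880200
step 6 [3y] swap r/2=311/10977: DF=(1 − 311/10977·(0.983000+0.958500+0.919300+0.903000+0.880200))/(1+311/10977) = 1689/2000 ≈ 0.844500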